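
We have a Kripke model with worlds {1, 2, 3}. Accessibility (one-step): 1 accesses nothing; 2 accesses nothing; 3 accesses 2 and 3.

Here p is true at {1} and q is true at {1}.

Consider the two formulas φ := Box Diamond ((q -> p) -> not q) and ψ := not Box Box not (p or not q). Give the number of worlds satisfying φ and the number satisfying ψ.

For Box Diamond ((q -> p) -> not q):
1: no successors, so Box Diamond ((q -> p) -> not q) holds vacuously. ✓
2: no successors, so Box Diamond ((q -> p) -> not q) holds vacuously. ✓
3: successors {2, 3}; Diamond ((q -> p) -> not q) there: 2:F, 3:T. ✗
— 2 worlds.
For not Box Box not (p or not q):
1: Box Box not (p or not q) is T. ✗
2: Box Box not (p or not q) is T. ✗
3: Box Box not (p or not q) is F. ✓
— 1 world.

2 and 1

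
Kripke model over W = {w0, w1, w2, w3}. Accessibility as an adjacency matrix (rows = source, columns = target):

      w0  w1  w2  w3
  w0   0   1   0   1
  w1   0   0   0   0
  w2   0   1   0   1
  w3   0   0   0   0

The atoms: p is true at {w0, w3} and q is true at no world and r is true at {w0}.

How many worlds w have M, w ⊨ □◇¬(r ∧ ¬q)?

w0: successors {w1, w3}; ◇¬(r ∧ ¬q) there: w1:F, w3:F. ✗
w1: no successors, so □◇¬(r ∧ ¬q) holds vacuously. ✓
w2: successors {w1, w3}; ◇¬(r ∧ ¬q) there: w1:F, w3:F. ✗
w3: no successors, so □◇¬(r ∧ ¬q) holds vacuously. ✓
Satisfying worlds: {w1, w3}.

2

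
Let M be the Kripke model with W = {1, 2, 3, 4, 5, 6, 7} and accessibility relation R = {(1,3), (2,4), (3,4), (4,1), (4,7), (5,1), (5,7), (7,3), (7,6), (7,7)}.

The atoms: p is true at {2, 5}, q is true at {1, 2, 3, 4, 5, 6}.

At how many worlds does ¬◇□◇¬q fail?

1: ◇□◇¬q is T. ✗
2: ◇□◇¬q is F. ✓
3: ◇□◇¬q is F. ✓
4: ◇□◇¬q is F. ✓
5: ◇□◇¬q is F. ✓
6: ◇□◇¬q is F. ✓
7: ◇□◇¬q is T. ✗
Satisfying worlds: {2, 3, 4, 5, 6}.
So ¬◇□◇¬q fails at the other 2 worlds.

2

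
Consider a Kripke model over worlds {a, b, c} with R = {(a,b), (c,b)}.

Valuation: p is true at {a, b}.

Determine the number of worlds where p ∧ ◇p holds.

a: p is T, ◇p is T. ✓
b: p is T, ◇p is F. ✗
c: p is F, ◇p is T. ✗
Satisfying worlds: {a}.

1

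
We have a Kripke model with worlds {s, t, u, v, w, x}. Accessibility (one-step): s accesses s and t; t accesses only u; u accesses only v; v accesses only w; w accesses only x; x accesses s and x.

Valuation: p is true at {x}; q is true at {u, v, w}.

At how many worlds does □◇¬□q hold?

s: successors {s, t}; ◇¬□q there: s:T, t:F. ✗
t: successors {u}; ◇¬□q there: u:F. ✗
u: successors {v}; ◇¬□q there: v:T. ✓
v: successors {w}; ◇¬□q there: w:T. ✓
w: successors {x}; ◇¬□q there: x:T. ✓
x: successors {s, x}; ◇¬□q there: s:T, x:T. ✓
Satisfying worlds: {u, v, w, x}.

4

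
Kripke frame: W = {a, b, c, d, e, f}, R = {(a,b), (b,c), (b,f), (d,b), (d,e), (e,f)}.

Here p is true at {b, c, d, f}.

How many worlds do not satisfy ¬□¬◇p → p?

a: ¬□¬◇p is T, p is F. ✗
b: ¬□¬◇p is F, p is T. ✓
c: ¬□¬◇p is F, p is T. ✓
d: ¬□¬◇p is T, p is T. ✓
e: ¬□¬◇p is F, p is F. ✓
f: ¬□¬◇p is F, p is T. ✓
Satisfying worlds: {b, c, d, e, f}.
So ¬□¬◇p → p fails at the other 1 world.

1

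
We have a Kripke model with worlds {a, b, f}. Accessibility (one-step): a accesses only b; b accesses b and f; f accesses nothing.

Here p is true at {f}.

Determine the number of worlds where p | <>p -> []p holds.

a: p | <>p is F, []p is F. ✓
b: p | <>p is T, []p is F. ✗
f: p | <>p is T, []p is T. ✓
Satisfying worlds: {a, f}.

2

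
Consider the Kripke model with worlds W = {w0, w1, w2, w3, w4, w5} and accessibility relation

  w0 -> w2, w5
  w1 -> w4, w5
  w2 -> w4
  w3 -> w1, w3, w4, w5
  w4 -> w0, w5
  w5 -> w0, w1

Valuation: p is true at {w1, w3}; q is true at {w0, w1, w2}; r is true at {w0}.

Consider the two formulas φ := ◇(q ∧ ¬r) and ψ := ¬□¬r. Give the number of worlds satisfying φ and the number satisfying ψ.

3 and 2

For ◇(q ∧ ¬r):
w0: successors {w2, w5}; q ∧ ¬r there: w2:T, w5:F. ✓
w1: successors {w4, w5}; q ∧ ¬r there: w4:F, w5:F. ✗
w2: successors {w4}; q ∧ ¬r there: w4:F. ✗
w3: successors {w1, w3, w4, w5}; q ∧ ¬r there: w1:T, w3:F, w4:F, w5:F. ✓
w4: successors {w0, w5}; q ∧ ¬r there: w0:F, w5:F. ✗
w5: successors {w0, w1}; q ∧ ¬r there: w0:F, w1:T. ✓
— 3 worlds.
For ¬□¬r:
w0: □¬r is T. ✗
w1: □¬r is T. ✗
w2: □¬r is T. ✗
w3: □¬r is T. ✗
w4: □¬r is F. ✓
w5: □¬r is F. ✓
— 2 worlds.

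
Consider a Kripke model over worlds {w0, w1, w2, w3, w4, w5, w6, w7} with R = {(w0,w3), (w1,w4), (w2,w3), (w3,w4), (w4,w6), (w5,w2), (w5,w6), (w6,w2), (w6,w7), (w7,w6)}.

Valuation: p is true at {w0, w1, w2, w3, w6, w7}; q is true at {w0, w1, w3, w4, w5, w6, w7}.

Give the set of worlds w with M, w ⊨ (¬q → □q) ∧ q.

w0: ¬q → □q is T, q is T. ✓
w1: ¬q → □q is T, q is T. ✓
w2: ¬q → □q is T, q is F. ✗
w3: ¬q → □q is T, q is T. ✓
w4: ¬q → □q is T, q is T. ✓
w5: ¬q → □q is T, q is T. ✓
w6: ¬q → □q is T, q is T. ✓
w7: ¬q → □q is T, q is T. ✓

{w0, w1, w3, w4, w5, w6, w7}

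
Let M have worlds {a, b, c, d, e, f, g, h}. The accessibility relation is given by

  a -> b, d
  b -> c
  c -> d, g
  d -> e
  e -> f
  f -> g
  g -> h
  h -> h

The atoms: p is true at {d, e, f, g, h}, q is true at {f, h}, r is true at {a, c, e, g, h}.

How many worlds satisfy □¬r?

2

a: successors {b, d}; ¬r there: b:T, d:T. ✓
b: successors {c}; ¬r there: c:F. ✗
c: successors {d, g}; ¬r there: d:T, g:F. ✗
d: successors {e}; ¬r there: e:F. ✗
e: successors {f}; ¬r there: f:T. ✓
f: successors {g}; ¬r there: g:F. ✗
g: successors {h}; ¬r there: h:F. ✗
h: successors {h}; ¬r there: h:F. ✗
Satisfying worlds: {a, e}.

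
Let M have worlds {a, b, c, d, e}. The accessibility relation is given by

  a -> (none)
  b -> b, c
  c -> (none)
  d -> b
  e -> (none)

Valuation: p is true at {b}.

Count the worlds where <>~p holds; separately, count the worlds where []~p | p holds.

For <>~p:
a: no successors, so <>~p fails. ✗
b: successors {b, c}; ~p there: b:F, c:T. ✓
c: no successors, so <>~p fails. ✗
d: successors {b}; ~p there: b:F. ✗
e: no successors, so <>~p fails. ✗
— 1 world.
For []~p | p:
a: []~p is T, p is F. ✓
b: []~p is F, p is T. ✓
c: []~p is T, p is F. ✓
d: []~p is F, p is F. ✗
e: []~p is T, p is F. ✓
— 4 worlds.

1 and 4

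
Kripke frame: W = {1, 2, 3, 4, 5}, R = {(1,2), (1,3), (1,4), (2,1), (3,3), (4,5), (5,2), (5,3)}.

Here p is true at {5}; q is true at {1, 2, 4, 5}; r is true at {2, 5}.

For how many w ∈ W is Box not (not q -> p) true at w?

1

1: successors {2, 3, 4}; not (not q -> p) there: 2:F, 3:T, 4:F. ✗
2: successors {1}; not (not q -> p) there: 1:F. ✗
3: successors {3}; not (not q -> p) there: 3:T. ✓
4: successors {5}; not (not q -> p) there: 5:F. ✗
5: successors {2, 3}; not (not q -> p) there: 2:F, 3:T. ✗
Satisfying worlds: {3}.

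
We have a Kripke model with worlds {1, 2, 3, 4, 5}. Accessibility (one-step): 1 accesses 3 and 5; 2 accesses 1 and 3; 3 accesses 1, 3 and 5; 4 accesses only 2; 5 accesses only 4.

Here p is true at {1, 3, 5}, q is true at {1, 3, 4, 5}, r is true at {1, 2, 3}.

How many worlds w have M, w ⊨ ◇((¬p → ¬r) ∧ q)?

4

1: successors {3, 5}; (¬p → ¬r) ∧ q there: 3:T, 5:T. ✓
2: successors {1, 3}; (¬p → ¬r) ∧ q there: 1:T, 3:T. ✓
3: successors {1, 3, 5}; (¬p → ¬r) ∧ q there: 1:T, 3:T, 5:T. ✓
4: successors {2}; (¬p → ¬r) ∧ q there: 2:F. ✗
5: successors {4}; (¬p → ¬r) ∧ q there: 4:T. ✓
Satisfying worlds: {1, 2, 3, 5}.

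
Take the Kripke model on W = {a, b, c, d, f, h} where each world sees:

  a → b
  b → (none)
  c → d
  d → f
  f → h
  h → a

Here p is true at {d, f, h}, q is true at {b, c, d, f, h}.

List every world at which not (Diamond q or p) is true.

{b}

a: Diamond q or p is T. ✗
b: Diamond q or p is F. ✓
c: Diamond q or p is T. ✗
d: Diamond q or p is T. ✗
f: Diamond q or p is T. ✗
h: Diamond q or p is T. ✗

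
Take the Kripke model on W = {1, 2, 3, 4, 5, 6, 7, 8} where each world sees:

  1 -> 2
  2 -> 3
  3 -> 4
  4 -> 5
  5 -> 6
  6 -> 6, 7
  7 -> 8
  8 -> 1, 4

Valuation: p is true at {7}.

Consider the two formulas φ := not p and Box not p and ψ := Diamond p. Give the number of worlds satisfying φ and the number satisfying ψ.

6 and 1

For not p and Box not p:
1: not p is T, Box not p is T. ✓
2: not p is T, Box not p is T. ✓
3: not p is T, Box not p is T. ✓
4: not p is T, Box not p is T. ✓
5: not p is T, Box not p is T. ✓
6: not p is T, Box not p is F. ✗
7: not p is F, Box not p is T. ✗
8: not p is T, Box not p is T. ✓
— 6 worlds.
For Diamond p:
1: successors {2}; p there: 2:F. ✗
2: successors {3}; p there: 3:F. ✗
3: successors {4}; p there: 4:F. ✗
4: successors {5}; p there: 5:F. ✗
5: successors {6}; p there: 6:F. ✗
6: successors {6, 7}; p there: 6:F, 7:T. ✓
7: successors {8}; p there: 8:F. ✗
8: successors {1, 4}; p there: 1:F, 4:F. ✗
— 1 world.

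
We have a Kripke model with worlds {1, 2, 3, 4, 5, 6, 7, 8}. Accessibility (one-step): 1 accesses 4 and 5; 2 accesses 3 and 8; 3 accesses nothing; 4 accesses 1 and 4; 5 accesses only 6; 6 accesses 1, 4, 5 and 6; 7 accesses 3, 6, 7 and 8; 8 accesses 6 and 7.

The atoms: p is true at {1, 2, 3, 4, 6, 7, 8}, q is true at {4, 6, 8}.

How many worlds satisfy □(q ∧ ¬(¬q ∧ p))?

2

1: successors {4, 5}; q ∧ ¬(¬q ∧ p) there: 4:T, 5:F. ✗
2: successors {3, 8}; q ∧ ¬(¬q ∧ p) there: 3:F, 8:T. ✗
3: no successors, so □(q ∧ ¬(¬q ∧ p)) holds vacuously. ✓
4: successors {1, 4}; q ∧ ¬(¬q ∧ p) there: 1:F, 4:T. ✗
5: successors {6}; q ∧ ¬(¬q ∧ p) there: 6:T. ✓
6: successors {1, 4, 5, 6}; q ∧ ¬(¬q ∧ p) there: 1:F, 4:T, 5:F, 6:T. ✗
7: successors {3, 6, 7, 8}; q ∧ ¬(¬q ∧ p) there: 3:F, 6:T, 7:F, 8:T. ✗
8: successors {6, 7}; q ∧ ¬(¬q ∧ p) there: 6:T, 7:F. ✗
Satisfying worlds: {3, 5}.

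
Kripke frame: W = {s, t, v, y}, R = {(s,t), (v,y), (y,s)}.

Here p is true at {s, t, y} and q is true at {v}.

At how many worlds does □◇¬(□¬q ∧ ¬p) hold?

3

s: successors {t}; ◇¬(□¬q ∧ ¬p) there: t:F. ✗
t: no successors, so □◇¬(□¬q ∧ ¬p) holds vacuously. ✓
v: successors {y}; ◇¬(□¬q ∧ ¬p) there: y:T. ✓
y: successors {s}; ◇¬(□¬q ∧ ¬p) there: s:T. ✓
Satisfying worlds: {t, v, y}.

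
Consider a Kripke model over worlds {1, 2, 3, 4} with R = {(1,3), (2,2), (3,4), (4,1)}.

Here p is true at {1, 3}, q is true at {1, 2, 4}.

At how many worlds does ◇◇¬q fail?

1: successors {3}; ◇¬q there: 3:F. ✗
2: successors {2}; ◇¬q there: 2:F. ✗
3: successors {4}; ◇¬q there: 4:F. ✗
4: successors {1}; ◇¬q there: 1:T. ✓
Satisfying worlds: {4}.
So ◇◇¬q fails at the other 3 worlds.

3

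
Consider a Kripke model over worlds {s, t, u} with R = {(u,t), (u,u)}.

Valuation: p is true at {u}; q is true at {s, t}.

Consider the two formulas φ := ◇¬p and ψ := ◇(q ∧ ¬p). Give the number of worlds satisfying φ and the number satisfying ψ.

1 and 1

For ◇¬p:
s: no successors, so ◇¬p fails. ✗
t: no successors, so ◇¬p fails. ✗
u: successors {t, u}; ¬p there: t:T, u:F. ✓
— 1 world.
For ◇(q ∧ ¬p):
s: no successors, so ◇(q ∧ ¬p) fails. ✗
t: no successors, so ◇(q ∧ ¬p) fails. ✗
u: successors {t, u}; q ∧ ¬p there: t:T, u:F. ✓
— 1 world.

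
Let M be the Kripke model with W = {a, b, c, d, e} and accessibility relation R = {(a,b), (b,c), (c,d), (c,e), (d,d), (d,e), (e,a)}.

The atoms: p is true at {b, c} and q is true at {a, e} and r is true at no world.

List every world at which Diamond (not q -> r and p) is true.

a: successors {b}; not q -> r and p there: b:F. ✗
b: successors {c}; not q -> r and p there: c:F. ✗
c: successors {d, e}; not q -> r and p there: d:F, e:T. ✓
d: successors {d, e}; not q -> r and p there: d:F, e:T. ✓
e: successors {a}; not q -> r and p there: a:T. ✓

{c, d, e}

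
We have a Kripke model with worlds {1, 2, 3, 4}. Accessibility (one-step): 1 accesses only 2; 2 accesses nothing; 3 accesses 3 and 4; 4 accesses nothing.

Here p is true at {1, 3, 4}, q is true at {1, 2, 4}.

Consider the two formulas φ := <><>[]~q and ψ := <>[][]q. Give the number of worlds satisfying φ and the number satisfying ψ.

For <><>[]~q:
1: successors {2}; <>[]~q there: 2:F. ✗
2: no successors, so <><>[]~q fails. ✗
3: successors {3, 4}; <>[]~q there: 3:T, 4:F. ✓
4: no successors, so <><>[]~q fails. ✗
— 1 world.
For <>[][]q:
1: successors {2}; [][]q there: 2:T. ✓
2: no successors, so <>[][]q fails. ✗
3: successors {3, 4}; [][]q there: 3:F, 4:T. ✓
4: no successors, so <>[][]q fails. ✗
— 2 worlds.

1 and 2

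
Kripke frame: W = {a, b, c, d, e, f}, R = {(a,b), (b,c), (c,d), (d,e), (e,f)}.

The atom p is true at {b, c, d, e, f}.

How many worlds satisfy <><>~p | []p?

6

a: <><>~p is F, []p is T. ✓
b: <><>~p is F, []p is T. ✓
c: <><>~p is F, []p is T. ✓
d: <><>~p is F, []p is T. ✓
e: <><>~p is F, []p is T. ✓
f: <><>~p is F, []p is T. ✓
Satisfying worlds: {a, b, c, d, e, f}.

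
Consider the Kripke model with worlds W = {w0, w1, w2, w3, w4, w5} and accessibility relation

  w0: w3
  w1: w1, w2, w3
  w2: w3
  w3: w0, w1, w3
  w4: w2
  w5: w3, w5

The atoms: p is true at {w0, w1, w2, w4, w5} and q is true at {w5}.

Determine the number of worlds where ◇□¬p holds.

3

w0: successors {w3}; □¬p there: w3:F. ✗
w1: successors {w1, w2, w3}; □¬p there: w1:F, w2:T, w3:F. ✓
w2: successors {w3}; □¬p there: w3:F. ✗
w3: successors {w0, w1, w3}; □¬p there: w0:T, w1:F, w3:F. ✓
w4: successors {w2}; □¬p there: w2:T. ✓
w5: successors {w3, w5}; □¬p there: w3:F, w5:F. ✗
Satisfying worlds: {w1, w3, w4}.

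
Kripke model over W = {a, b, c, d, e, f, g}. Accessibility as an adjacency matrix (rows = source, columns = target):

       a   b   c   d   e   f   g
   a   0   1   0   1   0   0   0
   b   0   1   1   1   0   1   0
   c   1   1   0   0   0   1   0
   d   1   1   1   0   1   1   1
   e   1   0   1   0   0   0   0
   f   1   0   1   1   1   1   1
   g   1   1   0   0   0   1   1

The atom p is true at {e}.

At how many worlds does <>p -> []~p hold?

5

a: <>p is F, []~p is T. ✓
b: <>p is F, []~p is T. ✓
c: <>p is F, []~p is T. ✓
d: <>p is T, []~p is F. ✗
e: <>p is F, []~p is T. ✓
f: <>p is T, []~p is F. ✗
g: <>p is F, []~p is T. ✓
Satisfying worlds: {a, b, c, e, g}.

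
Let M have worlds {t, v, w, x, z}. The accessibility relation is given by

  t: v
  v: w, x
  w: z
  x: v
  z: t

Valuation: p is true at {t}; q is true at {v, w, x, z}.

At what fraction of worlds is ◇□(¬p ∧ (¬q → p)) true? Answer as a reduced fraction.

4/5

t: successors {v}; □(¬p ∧ (¬q → p)) there: v:T. ✓
v: successors {w, x}; □(¬p ∧ (¬q → p)) there: w:T, x:T. ✓
w: successors {z}; □(¬p ∧ (¬q → p)) there: z:F. ✗
x: successors {v}; □(¬p ∧ (¬q → p)) there: v:T. ✓
z: successors {t}; □(¬p ∧ (¬q → p)) there: t:T. ✓
That's 4 of 5 worlds, so 4/5.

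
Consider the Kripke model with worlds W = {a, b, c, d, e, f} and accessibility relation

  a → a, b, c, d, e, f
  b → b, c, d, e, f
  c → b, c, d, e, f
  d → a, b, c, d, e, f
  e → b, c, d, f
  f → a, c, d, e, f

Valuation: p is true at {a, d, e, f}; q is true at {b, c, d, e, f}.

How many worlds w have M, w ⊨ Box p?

a: successors {a, b, c, d, e, f}; p there: a:T, b:F, c:F, d:T, e:T, f:T. ✗
b: successors {b, c, d, e, f}; p there: b:F, c:F, d:T, e:T, f:T. ✗
c: successors {b, c, d, e, f}; p there: b:F, c:F, d:T, e:T, f:T. ✗
d: successors {a, b, c, d, e, f}; p there: a:T, b:F, c:F, d:T, e:T, f:T. ✗
e: successors {b, c, d, f}; p there: b:F, c:F, d:T, f:T. ✗
f: successors {a, c, d, e, f}; p there: a:T, c:F, d:T, e:T, f:T. ✗
Satisfying worlds: ∅.

0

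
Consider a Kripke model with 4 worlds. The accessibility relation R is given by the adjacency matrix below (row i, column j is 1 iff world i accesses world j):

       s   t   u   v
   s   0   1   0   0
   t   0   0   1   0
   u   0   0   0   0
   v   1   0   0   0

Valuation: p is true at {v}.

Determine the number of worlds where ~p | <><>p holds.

3

s: ~p is T, <><>p is F. ✓
t: ~p is T, <><>p is F. ✓
u: ~p is T, <><>p is F. ✓
v: ~p is F, <><>p is F. ✗
Satisfying worlds: {s, t, u}.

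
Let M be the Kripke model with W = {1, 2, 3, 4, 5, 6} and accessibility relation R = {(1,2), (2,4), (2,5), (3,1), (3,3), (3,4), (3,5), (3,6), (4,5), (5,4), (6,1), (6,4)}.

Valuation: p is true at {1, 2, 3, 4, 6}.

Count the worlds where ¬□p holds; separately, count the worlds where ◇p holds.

For ¬□p:
1: □p is T. ✗
2: □p is F. ✓
3: □p is F. ✓
4: □p is F. ✓
5: □p is T. ✗
6: □p is T. ✗
— 3 worlds.
For ◇p:
1: successors {2}; p there: 2:T. ✓
2: successors {4, 5}; p there: 4:T, 5:F. ✓
3: successors {1, 3, 4, 5, 6}; p there: 1:T, 3:T, 4:T, 5:F, 6:T. ✓
4: successors {5}; p there: 5:F. ✗
5: successors {4}; p there: 4:T. ✓
6: successors {1, 4}; p there: 1:T, 4:T. ✓
— 5 worlds.

3 and 5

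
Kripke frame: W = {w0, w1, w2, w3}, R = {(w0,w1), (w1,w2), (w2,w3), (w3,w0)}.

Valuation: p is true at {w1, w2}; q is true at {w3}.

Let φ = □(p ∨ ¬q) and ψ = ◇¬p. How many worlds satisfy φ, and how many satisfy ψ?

For □(p ∨ ¬q):
w0: successors {w1}; p ∨ ¬q there: w1:T. ✓
w1: successors {w2}; p ∨ ¬q there: w2:T. ✓
w2: successors {w3}; p ∨ ¬q there: w3:F. ✗
w3: successors {w0}; p ∨ ¬q there: w0:T. ✓
— 3 worlds.
For ◇¬p:
w0: successors {w1}; ¬p there: w1:F. ✗
w1: successors {w2}; ¬p there: w2:F. ✗
w2: successors {w3}; ¬p there: w3:T. ✓
w3: successors {w0}; ¬p there: w0:T. ✓
— 2 worlds.

3 and 2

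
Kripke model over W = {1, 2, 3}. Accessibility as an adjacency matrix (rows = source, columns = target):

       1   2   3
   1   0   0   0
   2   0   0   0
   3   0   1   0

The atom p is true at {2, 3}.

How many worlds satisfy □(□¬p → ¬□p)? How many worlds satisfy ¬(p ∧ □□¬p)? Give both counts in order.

For □(□¬p → ¬□p):
1: no successors, so □(□¬p → ¬□p) holds vacuously. ✓
2: no successors, so □(□¬p → ¬□p) holds vacuously. ✓
3: successors {2}; □¬p → ¬□p there: 2:F. ✗
— 2 worlds.
For ¬(p ∧ □□¬p):
1: p ∧ □□¬p is F. ✓
2: p ∧ □□¬p is T. ✗
3: p ∧ □□¬p is T. ✗
— 1 world.

2 and 1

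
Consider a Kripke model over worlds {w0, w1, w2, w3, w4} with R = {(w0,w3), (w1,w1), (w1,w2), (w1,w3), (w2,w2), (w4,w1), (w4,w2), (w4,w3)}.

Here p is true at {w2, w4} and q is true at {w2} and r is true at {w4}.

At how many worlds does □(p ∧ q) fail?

w0: successors {w3}; p ∧ q there: w3:F. ✗
w1: successors {w1, w2, w3}; p ∧ q there: w1:F, w2:T, w3:F. ✗
w2: successors {w2}; p ∧ q there: w2:T. ✓
w3: no successors, so □(p ∧ q) holds vacuously. ✓
w4: successors {w1, w2, w3}; p ∧ q there: w1:F, w2:T, w3:F. ✗
Satisfying worlds: {w2, w3}.
So □(p ∧ q) fails at the other 3 worlds.

3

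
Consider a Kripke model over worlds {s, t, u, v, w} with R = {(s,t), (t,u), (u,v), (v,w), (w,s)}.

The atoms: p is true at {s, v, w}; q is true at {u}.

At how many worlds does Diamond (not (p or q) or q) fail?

3

s: successors {t}; not (p or q) or q there: t:T. ✓
t: successors {u}; not (p or q) or q there: u:T. ✓
u: successors {v}; not (p or q) or q there: v:F. ✗
v: successors {w}; not (p or q) or q there: w:F. ✗
w: successors {s}; not (p or q) or q there: s:F. ✗
Satisfying worlds: {s, t}.
So Diamond (not (p or q) or q) fails at the other 3 worlds.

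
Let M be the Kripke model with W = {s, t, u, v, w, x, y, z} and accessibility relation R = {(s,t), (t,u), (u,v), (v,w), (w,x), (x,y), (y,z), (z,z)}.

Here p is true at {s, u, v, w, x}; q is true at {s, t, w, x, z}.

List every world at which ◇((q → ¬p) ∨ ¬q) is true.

s: successors {t}; (q → ¬p) ∨ ¬q there: t:T. ✓
t: successors {u}; (q → ¬p) ∨ ¬q there: u:T. ✓
u: successors {v}; (q → ¬p) ∨ ¬q there: v:T. ✓
v: successors {w}; (q → ¬p) ∨ ¬q there: w:F. ✗
w: successors {x}; (q → ¬p) ∨ ¬q there: x:F. ✗
x: successors {y}; (q → ¬p) ∨ ¬q there: y:T. ✓
y: successors {z}; (q → ¬p) ∨ ¬q there: z:T. ✓
z: successors {z}; (q → ¬p) ∨ ¬q there: z:T. ✓

{s, t, u, x, y, z}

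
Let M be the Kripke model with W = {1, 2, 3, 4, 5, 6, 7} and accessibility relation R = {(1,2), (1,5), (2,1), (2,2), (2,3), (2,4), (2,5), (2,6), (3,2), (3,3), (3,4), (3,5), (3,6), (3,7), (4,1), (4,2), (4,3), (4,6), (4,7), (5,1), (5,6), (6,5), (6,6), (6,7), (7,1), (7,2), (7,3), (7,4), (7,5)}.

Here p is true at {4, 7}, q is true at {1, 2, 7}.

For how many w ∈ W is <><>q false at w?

1: successors {2, 5}; <>q there: 2:T, 5:T. ✓
2: successors {1, 2, 3, 4, 5, 6}; <>q there: 1:T, 2:T, 3:T, 4:T, 5:T, 6:T. ✓
3: successors {2, 3, 4, 5, 6, 7}; <>q there: 2:T, 3:T, 4:T, 5:T, 6:T, 7:T. ✓
4: successors {1, 2, 3, 6, 7}; <>q there: 1:T, 2:T, 3:T, 6:T, 7:T. ✓
5: successors {1, 6}; <>q there: 1:T, 6:T. ✓
6: successors {5, 6, 7}; <>q there: 5:T, 6:T, 7:T. ✓
7: successors {1, 2, 3, 4, 5}; <>q there: 1:T, 2:T, 3:T, 4:T, 5:T. ✓
Satisfying worlds: {1, 2, 3, 4, 5, 6, 7}.
So <><>q fails at the other 0 worlds.

0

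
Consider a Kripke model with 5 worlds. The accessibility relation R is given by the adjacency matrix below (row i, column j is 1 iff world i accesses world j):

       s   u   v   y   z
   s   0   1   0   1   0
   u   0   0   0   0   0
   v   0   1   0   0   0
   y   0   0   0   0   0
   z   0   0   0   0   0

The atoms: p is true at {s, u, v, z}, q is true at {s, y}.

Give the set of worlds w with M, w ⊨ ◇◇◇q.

s: successors {u, y}; ◇◇q there: u:F, y:F. ✗
u: no successors, so ◇◇◇q fails. ✗
v: successors {u}; ◇◇q there: u:F. ✗
y: no successors, so ◇◇◇q fails. ✗
z: no successors, so ◇◇◇q fails. ✗

∅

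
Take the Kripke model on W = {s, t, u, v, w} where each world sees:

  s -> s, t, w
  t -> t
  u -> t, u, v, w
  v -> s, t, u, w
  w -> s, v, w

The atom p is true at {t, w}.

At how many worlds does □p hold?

s: successors {s, t, w}; p there: s:F, t:T, w:T. ✗
t: successors {t}; p there: t:T. ✓
u: successors {t, u, v, w}; p there: t:T, u:F, v:F, w:T. ✗
v: successors {s, t, u, w}; p there: s:F, t:T, u:F, w:T. ✗
w: successors {s, v, w}; p there: s:F, v:F, w:T. ✗
Satisfying worlds: {t}.

1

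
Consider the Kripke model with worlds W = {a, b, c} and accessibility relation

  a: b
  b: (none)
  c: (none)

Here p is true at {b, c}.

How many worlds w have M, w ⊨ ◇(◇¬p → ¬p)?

a: successors {b}; ◇¬p → ¬p there: b:T. ✓
b: no successors, so ◇(◇¬p → ¬p) fails. ✗
c: no successors, so ◇(◇¬p → ¬p) fails. ✗
Satisfying worlds: {a}.

1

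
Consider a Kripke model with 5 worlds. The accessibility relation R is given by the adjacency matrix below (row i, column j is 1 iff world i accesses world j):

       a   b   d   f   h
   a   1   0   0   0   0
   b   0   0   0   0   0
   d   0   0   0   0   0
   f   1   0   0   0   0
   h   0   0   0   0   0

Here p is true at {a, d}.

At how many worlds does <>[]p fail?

a: successors {a}; []p there: a:T. ✓
b: no successors, so <>[]p fails. ✗
d: no successors, so <>[]p fails. ✗
f: successors {a}; []p there: a:T. ✓
h: no successors, so <>[]p fails. ✗
Satisfying worlds: {a, f}.
So <>[]p fails at the other 3 worlds.

3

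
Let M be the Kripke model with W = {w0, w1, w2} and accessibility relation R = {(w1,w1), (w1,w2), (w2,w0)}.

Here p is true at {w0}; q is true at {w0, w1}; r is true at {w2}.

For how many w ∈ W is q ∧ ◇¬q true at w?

1

w0: q is T, ◇¬q is F. ✗
w1: q is T, ◇¬q is T. ✓
w2: q is F, ◇¬q is F. ✗
Satisfying worlds: {w1}.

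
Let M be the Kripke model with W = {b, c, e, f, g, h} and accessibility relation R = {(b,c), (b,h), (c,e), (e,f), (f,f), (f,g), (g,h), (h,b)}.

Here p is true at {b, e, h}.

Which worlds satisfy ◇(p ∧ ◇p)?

{b, g, h}

b: successors {c, h}; p ∧ ◇p there: c:F, h:T. ✓
c: successors {e}; p ∧ ◇p there: e:F. ✗
e: successors {f}; p ∧ ◇p there: f:F. ✗
f: successors {f, g}; p ∧ ◇p there: f:F, g:F. ✗
g: successors {h}; p ∧ ◇p there: h:T. ✓
h: successors {b}; p ∧ ◇p there: b:T. ✓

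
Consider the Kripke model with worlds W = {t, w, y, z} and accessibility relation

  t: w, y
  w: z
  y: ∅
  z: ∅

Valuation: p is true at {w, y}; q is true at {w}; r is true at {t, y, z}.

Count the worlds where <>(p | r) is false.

2

t: successors {w, y}; p | r there: w:T, y:T. ✓
w: successors {z}; p | r there: z:T. ✓
y: no successors, so <>(p | r) fails. ✗
z: no successors, so <>(p | r) fails. ✗
Satisfying worlds: {t, w}.
So <>(p | r) fails at the other 2 worlds.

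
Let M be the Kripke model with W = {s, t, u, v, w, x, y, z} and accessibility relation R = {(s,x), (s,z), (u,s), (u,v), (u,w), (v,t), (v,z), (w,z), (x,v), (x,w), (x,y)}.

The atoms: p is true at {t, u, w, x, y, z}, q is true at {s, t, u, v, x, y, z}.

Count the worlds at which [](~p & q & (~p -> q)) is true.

3

s: successors {x, z}; ~p & q & (~p -> q) there: x:F, z:F. ✗
t: no successors, so [](~p & q & (~p -> q)) holds vacuously. ✓
u: successors {s, v, w}; ~p & q & (~p -> q) there: s:T, v:T, w:F. ✗
v: successors {t, z}; ~p & q & (~p -> q) there: t:F, z:F. ✗
w: successors {z}; ~p & q & (~p -> q) there: z:F. ✗
x: successors {v, w, y}; ~p & q & (~p -> q) there: v:T, w:F, y:F. ✗
y: no successors, so [](~p & q & (~p -> q)) holds vacuously. ✓
z: no successors, so [](~p & q & (~p -> q)) holds vacuously. ✓
Satisfying worlds: {t, y, z}.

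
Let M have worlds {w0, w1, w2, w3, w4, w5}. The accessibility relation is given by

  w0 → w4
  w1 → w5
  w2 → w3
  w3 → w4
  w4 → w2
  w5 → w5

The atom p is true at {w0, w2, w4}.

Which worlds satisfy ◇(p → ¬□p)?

{w1, w2, w4, w5}

w0: successors {w4}; p → ¬□p there: w4:F. ✗
w1: successors {w5}; p → ¬□p there: w5:T. ✓
w2: successors {w3}; p → ¬□p there: w3:T. ✓
w3: successors {w4}; p → ¬□p there: w4:F. ✗
w4: successors {w2}; p → ¬□p there: w2:T. ✓
w5: successors {w5}; p → ¬□p there: w5:T. ✓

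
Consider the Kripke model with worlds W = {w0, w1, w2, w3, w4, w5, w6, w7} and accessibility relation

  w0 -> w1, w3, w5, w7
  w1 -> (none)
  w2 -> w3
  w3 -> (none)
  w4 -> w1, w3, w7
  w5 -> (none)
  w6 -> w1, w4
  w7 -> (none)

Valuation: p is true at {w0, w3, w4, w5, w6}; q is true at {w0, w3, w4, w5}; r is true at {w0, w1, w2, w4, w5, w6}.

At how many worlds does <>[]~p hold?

w0: successors {w1, w3, w5, w7}; []~p there: w1:T, w3:T, w5:T, w7:T. ✓
w1: no successors, so <>[]~p fails. ✗
w2: successors {w3}; []~p there: w3:T. ✓
w3: no successors, so <>[]~p fails. ✗
w4: successors {w1, w3, w7}; []~p there: w1:T, w3:T, w7:T. ✓
w5: no successors, so <>[]~p fails. ✗
w6: successors {w1, w4}; []~p there: w1:T, w4:F. ✓
w7: no successors, so <>[]~p fails. ✗
Satisfying worlds: {w0, w2, w4, w6}.

4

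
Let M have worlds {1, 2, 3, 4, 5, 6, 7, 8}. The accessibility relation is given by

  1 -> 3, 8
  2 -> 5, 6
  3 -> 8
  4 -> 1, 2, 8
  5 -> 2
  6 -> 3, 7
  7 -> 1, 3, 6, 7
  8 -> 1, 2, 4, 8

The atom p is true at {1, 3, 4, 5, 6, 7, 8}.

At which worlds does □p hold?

1: successors {3, 8}; p there: 3:T, 8:T. ✓
2: successors {5, 6}; p there: 5:T, 6:T. ✓
3: successors {8}; p there: 8:T. ✓
4: successors {1, 2, 8}; p there: 1:T, 2:F, 8:T. ✗
5: successors {2}; p there: 2:F. ✗
6: successors {3, 7}; p there: 3:T, 7:T. ✓
7: successors {1, 3, 6, 7}; p there: 1:T, 3:T, 6:T, 7:T. ✓
8: successors {1, 2, 4, 8}; p there: 1:T, 2:F, 4:T, 8:T. ✗

{1, 2, 3, 6, 7}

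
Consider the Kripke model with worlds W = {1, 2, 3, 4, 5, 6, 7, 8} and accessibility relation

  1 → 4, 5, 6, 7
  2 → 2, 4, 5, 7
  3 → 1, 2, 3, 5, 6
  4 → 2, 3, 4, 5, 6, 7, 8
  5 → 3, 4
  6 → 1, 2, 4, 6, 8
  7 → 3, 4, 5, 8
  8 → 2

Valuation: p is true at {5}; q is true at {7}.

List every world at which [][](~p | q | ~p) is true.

1: successors {4, 5, 6, 7}; [](~p | q | ~p) there: 4:F, 5:T, 6:T, 7:F. ✗
2: successors {2, 4, 5, 7}; [](~p | q | ~p) there: 2:F, 4:F, 5:T, 7:F. ✗
3: successors {1, 2, 3, 5, 6}; [](~p | q | ~p) there: 1:F, 2:F, 3:F, 5:T, 6:T. ✗
4: successors {2, 3, 4, 5, 6, 7, 8}; [](~p | q | ~p) there: 2:F, 3:F, 4:F, 5:T, 6:T, 7:F, 8:T. ✗
5: successors {3, 4}; [](~p | q | ~p) there: 3:F, 4:F. ✗
6: successors {1, 2, 4, 6, 8}; [](~p | q | ~p) there: 1:F, 2:F, 4:F, 6:T, 8:T. ✗
7: successors {3, 4, 5, 8}; [](~p | q | ~p) there: 3:F, 4:F, 5:T, 8:T. ✗
8: successors {2}; [](~p | q | ~p) there: 2:F. ✗

∅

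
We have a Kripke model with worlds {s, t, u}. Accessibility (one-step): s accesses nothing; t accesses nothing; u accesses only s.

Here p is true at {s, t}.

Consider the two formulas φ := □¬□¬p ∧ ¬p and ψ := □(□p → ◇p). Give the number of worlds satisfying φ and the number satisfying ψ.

For □¬□¬p ∧ ¬p:
s: □¬□¬p is T, ¬p is F. ✗
t: □¬□¬p is T, ¬p is F. ✗
u: □¬□¬p is F, ¬p is T. ✗
— 0 worlds.
For □(□p → ◇p):
s: no successors, so □(□p → ◇p) holds vacuously. ✓
t: no successors, so □(□p → ◇p) holds vacuously. ✓
u: successors {s}; □p → ◇p there: s:F. ✗
— 2 worlds.

0 and 2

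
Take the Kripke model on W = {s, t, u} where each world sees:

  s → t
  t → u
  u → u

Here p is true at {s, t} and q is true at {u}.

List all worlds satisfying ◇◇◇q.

{s, t, u}

s: successors {t}; ◇◇q there: t:T. ✓
t: successors {u}; ◇◇q there: u:T. ✓
u: successors {u}; ◇◇q there: u:T. ✓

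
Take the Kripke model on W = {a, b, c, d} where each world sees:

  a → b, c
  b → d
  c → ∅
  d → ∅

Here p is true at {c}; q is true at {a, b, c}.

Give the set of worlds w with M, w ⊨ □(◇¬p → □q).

a: successors {b, c}; ◇¬p → □q there: b:F, c:T. ✗
b: successors {d}; ◇¬p → □q there: d:T. ✓
c: no successors, so □(◇¬p → □q) holds vacuously. ✓
d: no successors, so □(◇¬p → □q) holds vacuously. ✓

{b, c, d}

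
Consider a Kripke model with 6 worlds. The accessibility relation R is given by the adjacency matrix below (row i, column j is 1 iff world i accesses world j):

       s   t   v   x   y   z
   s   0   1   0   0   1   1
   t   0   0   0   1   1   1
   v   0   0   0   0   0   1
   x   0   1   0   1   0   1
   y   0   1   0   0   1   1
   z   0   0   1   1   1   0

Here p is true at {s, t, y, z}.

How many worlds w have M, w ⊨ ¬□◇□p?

s: □◇□p is T. ✗
t: □◇□p is F. ✓
v: □◇□p is T. ✗
x: □◇□p is F. ✓
y: □◇□p is T. ✗
z: □◇□p is F. ✓
Satisfying worlds: {t, x, z}.

3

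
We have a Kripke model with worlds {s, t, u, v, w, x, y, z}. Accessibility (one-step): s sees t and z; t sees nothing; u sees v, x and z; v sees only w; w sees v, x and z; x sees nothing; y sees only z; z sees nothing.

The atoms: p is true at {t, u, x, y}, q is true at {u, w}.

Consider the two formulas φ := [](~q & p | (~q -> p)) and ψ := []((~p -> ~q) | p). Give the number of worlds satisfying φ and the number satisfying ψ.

4 and 7

For [](~q & p | (~q -> p)):
s: successors {t, z}; ~q & p | (~q -> p) there: t:T, z:F. ✗
t: no successors, so [](~q & p | (~q -> p)) holds vacuously. ✓
u: successors {v, x, z}; ~q & p | (~q -> p) there: v:F, x:T, z:F. ✗
v: successors {w}; ~q & p | (~q -> p) there: w:T. ✓
w: successors {v, x, z}; ~q & p | (~q -> p) there: v:F, x:T, z:F. ✗
x: no successors, so [](~q & p | (~q -> p)) holds vacuously. ✓
y: successors {z}; ~q & p | (~q -> p) there: z:F. ✗
z: no successors, so [](~q & p | (~q -> p)) holds vacuously. ✓
— 4 worlds.
For []((~p -> ~q) | p):
s: successors {t, z}; (~p -> ~q) | p there: t:T, z:T. ✓
t: no successors, so []((~p -> ~q) | p) holds vacuously. ✓
u: successors {v, x, z}; (~p -> ~q) | p there: v:T, x:T, z:T. ✓
v: successors {w}; (~p -> ~q) | p there: w:F. ✗
w: successors {v, x, z}; (~p -> ~q) | p there: v:T, x:T, z:T. ✓
x: no successors, so []((~p -> ~q) | p) holds vacuously. ✓
y: successors {z}; (~p -> ~q) | p there: z:T. ✓
z: no successors, so []((~p -> ~q) | p) holds vacuously. ✓
— 7 worlds.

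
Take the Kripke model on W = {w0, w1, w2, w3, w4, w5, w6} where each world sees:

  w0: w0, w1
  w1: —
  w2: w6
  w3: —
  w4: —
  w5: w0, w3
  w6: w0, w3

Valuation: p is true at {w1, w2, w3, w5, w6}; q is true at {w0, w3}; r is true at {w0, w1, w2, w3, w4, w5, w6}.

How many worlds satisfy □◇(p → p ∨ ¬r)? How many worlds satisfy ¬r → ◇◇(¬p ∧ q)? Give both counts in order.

4 and 7

For □◇(p → p ∨ ¬r):
w0: successors {w0, w1}; ◇(p → p ∨ ¬r) there: w0:T, w1:F. ✗
w1: no successors, so □◇(p → p ∨ ¬r) holds vacuously. ✓
w2: successors {w6}; ◇(p → p ∨ ¬r) there: w6:T. ✓
w3: no successors, so □◇(p → p ∨ ¬r) holds vacuously. ✓
w4: no successors, so □◇(p → p ∨ ¬r) holds vacuously. ✓
w5: successors {w0, w3}; ◇(p → p ∨ ¬r) there: w0:T, w3:F. ✗
w6: successors {w0, w3}; ◇(p → p ∨ ¬r) there: w0:T, w3:F. ✗
— 4 worlds.
For ¬r → ◇◇(¬p ∧ q):
w0: ¬r is F, ◇◇(¬p ∧ q) is T. ✓
w1: ¬r is F, ◇◇(¬p ∧ q) is F. ✓
w2: ¬r is F, ◇◇(¬p ∧ q) is T. ✓
w3: ¬r is F, ◇◇(¬p ∧ q) is F. ✓
w4: ¬r is F, ◇◇(¬p ∧ q) is F. ✓
w5: ¬r is F, ◇◇(¬p ∧ q) is T. ✓
w6: ¬r is F, ◇◇(¬p ∧ q) is T. ✓
— 7 worlds.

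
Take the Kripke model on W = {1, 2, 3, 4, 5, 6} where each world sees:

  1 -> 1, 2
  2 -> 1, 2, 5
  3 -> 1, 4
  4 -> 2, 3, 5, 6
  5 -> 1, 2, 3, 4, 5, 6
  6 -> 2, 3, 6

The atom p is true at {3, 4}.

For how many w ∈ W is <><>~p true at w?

6

1: successors {1, 2}; <>~p there: 1:T, 2:T. ✓
2: successors {1, 2, 5}; <>~p there: 1:T, 2:T, 5:T. ✓
3: successors {1, 4}; <>~p there: 1:T, 4:T. ✓
4: successors {2, 3, 5, 6}; <>~p there: 2:T, 3:T, 5:T, 6:T. ✓
5: successors {1, 2, 3, 4, 5, 6}; <>~p there: 1:T, 2:T, 3:T, 4:T, 5:T, 6:T. ✓
6: successors {2, 3, 6}; <>~p there: 2:T, 3:T, 6:T. ✓
Satisfying worlds: {1, 2, 3, 4, 5, 6}.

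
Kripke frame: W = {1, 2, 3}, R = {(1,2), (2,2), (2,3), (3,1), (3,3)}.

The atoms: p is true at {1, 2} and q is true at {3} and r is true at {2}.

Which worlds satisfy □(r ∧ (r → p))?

{1}

1: successors {2}; r ∧ (r → p) there: 2:T. ✓
2: successors {2, 3}; r ∧ (r → p) there: 2:T, 3:F. ✗
3: successors {1, 3}; r ∧ (r → p) there: 1:F, 3:F. ✗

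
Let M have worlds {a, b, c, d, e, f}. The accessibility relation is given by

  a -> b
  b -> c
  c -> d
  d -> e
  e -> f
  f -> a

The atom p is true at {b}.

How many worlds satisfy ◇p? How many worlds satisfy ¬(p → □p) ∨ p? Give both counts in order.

1 and 1

For ◇p:
a: successors {b}; p there: b:T. ✓
b: successors {c}; p there: c:F. ✗
c: successors {d}; p there: d:F. ✗
d: successors {e}; p there: e:F. ✗
e: successors {f}; p there: f:F. ✗
f: successors {a}; p there: a:F. ✗
— 1 world.
For ¬(p → □p) ∨ p:
a: ¬(p → □p) is F, p is F. ✗
b: ¬(p → □p) is T, p is T. ✓
c: ¬(p → □p) is F, p is F. ✗
d: ¬(p → □p) is F, p is F. ✗
e: ¬(p → □p) is F, p is F. ✗
f: ¬(p → □p) is F, p is F. ✗
— 1 world.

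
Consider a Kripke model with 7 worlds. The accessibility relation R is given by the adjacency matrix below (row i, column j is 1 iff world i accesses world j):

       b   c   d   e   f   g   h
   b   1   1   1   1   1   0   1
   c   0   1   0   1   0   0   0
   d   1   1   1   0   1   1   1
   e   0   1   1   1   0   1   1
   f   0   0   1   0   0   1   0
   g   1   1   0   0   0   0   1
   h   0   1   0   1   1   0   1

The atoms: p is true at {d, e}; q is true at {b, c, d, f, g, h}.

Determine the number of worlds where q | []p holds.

6

b: q is T, []p is F. ✓
c: q is T, []p is F. ✓
d: q is T, []p is F. ✓
e: q is F, []p is F. ✗
f: q is T, []p is F. ✓
g: q is T, []p is F. ✓
h: q is T, []p is F. ✓
Satisfying worlds: {b, c, d, f, g, h}.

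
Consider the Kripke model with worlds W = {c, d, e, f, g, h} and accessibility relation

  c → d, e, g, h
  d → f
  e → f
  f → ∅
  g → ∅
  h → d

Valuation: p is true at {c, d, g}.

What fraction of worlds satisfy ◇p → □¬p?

2/3

c: ◇p is T, □¬p is F. ✗
d: ◇p is F, □¬p is T. ✓
e: ◇p is F, □¬p is T. ✓
f: ◇p is F, □¬p is T. ✓
g: ◇p is F, □¬p is T. ✓
h: ◇p is T, □¬p is F. ✗
That's 4 of 6 worlds, so 4/6 = 2/3.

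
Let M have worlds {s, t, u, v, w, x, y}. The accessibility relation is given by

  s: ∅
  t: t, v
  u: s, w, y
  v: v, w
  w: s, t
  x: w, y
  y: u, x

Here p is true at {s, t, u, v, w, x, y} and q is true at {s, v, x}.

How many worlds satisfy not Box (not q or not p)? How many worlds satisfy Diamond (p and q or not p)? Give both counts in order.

5 and 5

For not Box (not q or not p):
s: Box (not q or not p) is T. ✗
t: Box (not q or not p) is F. ✓
u: Box (not q or not p) is F. ✓
v: Box (not q or not p) is F. ✓
w: Box (not q or not p) is F. ✓
x: Box (not q or not p) is T. ✗
y: Box (not q or not p) is F. ✓
— 5 worlds.
For Diamond (p and q or not p):
s: no successors, so Diamond (p and q or not p) fails. ✗
t: successors {t, v}; p and q or not p there: t:F, v:T. ✓
u: successors {s, w, y}; p and q or not p there: s:T, w:F, y:F. ✓
v: successors {v, w}; p and q or not p there: v:T, w:F. ✓
w: successors {s, t}; p and q or not p there: s:T, t:F. ✓
x: successors {w, y}; p and q or not p there: w:F, y:F. ✗
y: successors {u, x}; p and q or not p there: u:F, x:T. ✓
— 5 worlds.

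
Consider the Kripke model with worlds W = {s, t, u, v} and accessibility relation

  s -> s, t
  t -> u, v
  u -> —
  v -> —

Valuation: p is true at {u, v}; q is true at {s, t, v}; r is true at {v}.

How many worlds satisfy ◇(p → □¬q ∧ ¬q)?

s: successors {s, t}; p → □¬q ∧ ¬q there: s:T, t:T. ✓
t: successors {u, v}; p → □¬q ∧ ¬q there: u:T, v:F. ✓
u: no successors, so ◇(p → □¬q ∧ ¬q) fails. ✗
v: no successors, so ◇(p → □¬q ∧ ¬q) fails. ✗
Satisfying worlds: {s, t}.

2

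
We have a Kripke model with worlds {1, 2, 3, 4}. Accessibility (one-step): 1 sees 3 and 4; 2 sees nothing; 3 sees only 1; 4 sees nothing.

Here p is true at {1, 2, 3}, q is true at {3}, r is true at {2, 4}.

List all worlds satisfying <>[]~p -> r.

{2, 3, 4}

1: <>[]~p is T, r is F. ✗
2: <>[]~p is F, r is T. ✓
3: <>[]~p is F, r is F. ✓
4: <>[]~p is F, r is T. ✓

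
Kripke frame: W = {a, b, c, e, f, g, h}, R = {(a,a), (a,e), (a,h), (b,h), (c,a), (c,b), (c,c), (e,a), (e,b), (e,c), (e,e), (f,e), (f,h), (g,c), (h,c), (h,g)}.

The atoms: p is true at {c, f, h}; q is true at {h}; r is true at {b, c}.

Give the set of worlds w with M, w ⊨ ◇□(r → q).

{a, c, e}

a: successors {a, e, h}; □(r → q) there: a:T, e:F, h:F. ✓
b: successors {h}; □(r → q) there: h:F. ✗
c: successors {a, b, c}; □(r → q) there: a:T, b:T, c:F. ✓
e: successors {a, b, c, e}; □(r → q) there: a:T, b:T, c:F, e:F. ✓
f: successors {e, h}; □(r → q) there: e:F, h:F. ✗
g: successors {c}; □(r → q) there: c:F. ✗
h: successors {c, g}; □(r → q) there: c:F, g:F. ✗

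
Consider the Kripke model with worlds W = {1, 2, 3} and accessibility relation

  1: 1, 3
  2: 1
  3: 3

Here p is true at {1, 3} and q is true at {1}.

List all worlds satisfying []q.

1: successors {1, 3}; q there: 1:T, 3:F. ✗
2: successors {1}; q there: 1:T. ✓
3: successors {3}; q there: 3:F. ✗

{2}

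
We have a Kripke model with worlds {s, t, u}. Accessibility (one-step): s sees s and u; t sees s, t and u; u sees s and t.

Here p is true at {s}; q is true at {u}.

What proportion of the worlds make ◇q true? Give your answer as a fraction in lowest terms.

s: successors {s, u}; q there: s:F, u:T. ✓
t: successors {s, t, u}; q there: s:F, t:F, u:T. ✓
u: successors {s, t}; q there: s:F, t:F. ✗
That's 2 of 3 worlds, so 2/3.

2/3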